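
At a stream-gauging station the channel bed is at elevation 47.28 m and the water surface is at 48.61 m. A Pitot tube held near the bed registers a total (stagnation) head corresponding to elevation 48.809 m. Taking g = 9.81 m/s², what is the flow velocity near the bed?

Near the bed, under hydrostatic conditions, the piezometric head (z + ψ) equals the free-surface elevation, 48.61 m.
Velocity head = total − piezometric = 48.809 − 48.61 = 0.199 m.
v = √(2g·h_v) = √(2 × 9.81 × 0.199) = 1.98 m/s.

v ≈ 1.98 m/s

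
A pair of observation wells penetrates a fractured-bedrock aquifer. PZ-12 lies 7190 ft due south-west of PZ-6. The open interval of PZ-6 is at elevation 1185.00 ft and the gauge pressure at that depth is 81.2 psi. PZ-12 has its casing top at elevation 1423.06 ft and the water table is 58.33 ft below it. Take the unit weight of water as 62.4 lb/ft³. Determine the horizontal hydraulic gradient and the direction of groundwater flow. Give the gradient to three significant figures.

Pressure head at PZ-6: ψ = 144·P/γ = 144 × 81.2 / 62.4 = 187.38 ft.
Total head at PZ-6: h = z + ψ = 1185.00 + 187.38 = 1372.38 ft.
Total head at PZ-12: h = 1423.06 − 58.33 = 1364.73 ft.
Head difference: h(PZ-6) − h(PZ-12) = 1372.38 − 1364.73 = 7.65 ft.
Hydraulic gradient: i = |Δh| / L = 7.65 / 7190 = 0.00106.
Flow is from higher to lower head: from PZ-6 toward PZ-12, i.e. toward the south-west.

i ≈ 0.00106; groundwater flows toward the south-west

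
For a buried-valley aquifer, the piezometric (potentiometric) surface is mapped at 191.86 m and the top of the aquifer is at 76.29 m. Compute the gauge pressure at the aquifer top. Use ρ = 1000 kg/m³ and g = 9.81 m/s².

Pressure head at the aquifer top: ψ = h − z = 191.86 − 76.29 = 115.57 m.
P = ρgψ = 1000 × 9.81 × 115.57 = 1133742 Pa ≈ 1130 kPa.

P ≈ 1130 kPa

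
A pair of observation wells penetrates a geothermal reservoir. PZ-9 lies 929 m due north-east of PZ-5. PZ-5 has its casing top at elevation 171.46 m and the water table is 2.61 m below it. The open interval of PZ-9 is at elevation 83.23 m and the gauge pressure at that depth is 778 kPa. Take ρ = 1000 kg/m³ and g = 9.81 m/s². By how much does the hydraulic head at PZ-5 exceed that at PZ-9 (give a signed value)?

Total head at PZ-5: h = 171.46 − 2.61 = 168.85 m.
Pressure head at PZ-9: ψ = P/(ρg) = 778×1000 / (1000 × 9.81) = 79.31 m.
Total head at PZ-9: h = z + ψ = 83.23 + 79.31 = 162.54 m.
Head difference: h(PZ-5) − h(PZ-9) = 168.85 − 162.54 = 6.31 m.

Δh ≈ 6.31 m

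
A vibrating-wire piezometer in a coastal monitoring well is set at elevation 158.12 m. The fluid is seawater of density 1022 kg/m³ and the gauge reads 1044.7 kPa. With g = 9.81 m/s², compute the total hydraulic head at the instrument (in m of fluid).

ψ = P/(ρg) = 1044.7×1000 / (1022 × 9.81) = 104.20 m.
h = z + ψ = 158.12 + 104.20 = 262.32 m.

h ≈ 262.32 m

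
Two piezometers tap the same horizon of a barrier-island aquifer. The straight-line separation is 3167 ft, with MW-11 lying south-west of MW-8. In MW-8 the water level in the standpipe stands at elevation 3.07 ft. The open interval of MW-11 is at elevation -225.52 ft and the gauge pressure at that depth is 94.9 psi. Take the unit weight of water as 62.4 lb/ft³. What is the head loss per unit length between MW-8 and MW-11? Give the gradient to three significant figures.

Total head at MW-8: h = 3.07 ft (water level in the piezometer is the total head).
Pressure head at MW-11: ψ = 144·P/γ = 144 × 94.9 / 62.4 = 219.00 ft.
Total head at MW-11: h = z + ψ = -225.52 + 219.00 = -6.52 ft.
Head difference: h(MW-8) − h(MW-11) = 3.07 − (-6.52) = 9.59 ft.
Hydraulic gradient: i = |Δh| / L = 9.59 / 3167 = 0.00303.

i ≈ 0.00303 ft/ft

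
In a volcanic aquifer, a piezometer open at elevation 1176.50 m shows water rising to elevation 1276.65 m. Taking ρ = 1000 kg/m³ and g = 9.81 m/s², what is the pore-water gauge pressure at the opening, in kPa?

P ≈ 982 kPa

Pressure head ψ = h − z = 1276.65 − 1176.50 = 100.15 m.
P = ρgψ = 1000 × 9.81 × 100.15 = 982472 Pa ≈ 982 kPa.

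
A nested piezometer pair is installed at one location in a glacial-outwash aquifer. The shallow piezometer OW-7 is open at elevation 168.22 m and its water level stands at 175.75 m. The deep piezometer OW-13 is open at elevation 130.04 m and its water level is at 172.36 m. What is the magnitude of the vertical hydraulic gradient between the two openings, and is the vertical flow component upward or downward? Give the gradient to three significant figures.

|i_v| ≈ 0.0888; vertical flow is downward

Total head at OW-7: h = 175.75 m (water level in the standpipe).
Total head at OW-13: h = 172.36 m.
Δh = h(OW-7) − h(OW-13) = 175.75 − 172.36 = 3.39 m.
Vertical separation Δz = 168.22 − 130.04 = 38.18 m.
|i_v| = |Δh| / Δz = 3.39 / 38.18 = 0.0888.
Head is higher in the shallow piezometer, so vertical flow is downward (recharge condition).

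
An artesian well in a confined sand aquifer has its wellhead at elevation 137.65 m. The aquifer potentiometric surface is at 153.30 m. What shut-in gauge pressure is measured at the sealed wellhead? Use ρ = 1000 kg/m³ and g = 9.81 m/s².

Head above the cap: Δh = 153.30 − 137.65 = 15.65 m.
P = ρgΔh = 1000 × 9.81 × 15.65 = 153526 Pa ≈ 154 kPa.

P ≈ 154 kPa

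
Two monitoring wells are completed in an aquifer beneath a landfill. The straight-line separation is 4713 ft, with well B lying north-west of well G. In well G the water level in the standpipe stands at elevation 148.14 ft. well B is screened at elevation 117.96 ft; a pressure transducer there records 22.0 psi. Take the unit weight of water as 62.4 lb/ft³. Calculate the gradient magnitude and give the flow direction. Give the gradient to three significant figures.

Total head at well G: h = 148.14 ft (water level in the piezometer is the total head).
Pressure head at well B: ψ = 144·P/γ = 144 × 22.0 / 62.4 = 50.77 ft.
Total head at well B: h = z + ψ = 117.96 + 50.77 = 168.73 ft.
Head difference: h(well G) − h(well B) = 148.14 − 168.73 = -20.59 ft.
Hydraulic gradient: i = |Δh| / L = 20.59 / 4713 = 0.00437.
Flow is from higher to lower head: from well B toward well G, i.e. toward the south-east.

i ≈ 0.00437; groundwater flows toward the south-east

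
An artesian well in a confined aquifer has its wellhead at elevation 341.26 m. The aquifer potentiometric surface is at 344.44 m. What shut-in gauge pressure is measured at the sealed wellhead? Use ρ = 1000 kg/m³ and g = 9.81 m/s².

P ≈ 31.2 kPa

Head above the cap: Δh = 344.44 − 341.26 = 3.18 m.
P = ρgΔh = 1000 × 9.81 × 3.18 = 31196 Pa ≈ 31.2 kPa.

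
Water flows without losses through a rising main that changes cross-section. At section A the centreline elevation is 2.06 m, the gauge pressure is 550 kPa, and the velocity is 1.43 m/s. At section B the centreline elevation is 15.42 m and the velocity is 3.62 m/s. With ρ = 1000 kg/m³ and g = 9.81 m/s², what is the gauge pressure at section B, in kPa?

Pressure head at A: ψ₁ = P₁/(ρg) = 550×1000 / (1000 × 9.81) = 56.07 m.
Velocity heads: v₁²/2g = 1.43²/19.62 = 0.104 m; v₂²/2g = 3.62²/19.62 = 0.668 m.
Total head H = z₁ + ψ₁ + v₁²/2g = 2.06 + 56.07 + 0.104 = 58.23 m.
ψ₂ = H − z₂ − v₂²/2g = 58.23 − 15.42 − 0.668 = 42.14 m.
P₂ = ρgψ₂ = 1000 × 9.81 × 42.14 ≈ 413 kPa.

P₂ ≈ 413 kPa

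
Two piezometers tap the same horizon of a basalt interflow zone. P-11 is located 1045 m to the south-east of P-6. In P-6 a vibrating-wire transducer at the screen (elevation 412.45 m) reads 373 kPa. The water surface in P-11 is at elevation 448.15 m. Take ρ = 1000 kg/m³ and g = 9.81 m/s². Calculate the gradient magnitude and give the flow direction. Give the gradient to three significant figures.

Pressure head at P-6: ψ = P/(ρg) = 373×1000 / (1000 × 9.81) = 38.02 m.
Total head at P-6: h = z + ψ = 412.45 + 38.02 = 450.47 m.
Total head at P-11: h = 448.15 m (water level in the piezometer is the total head).
Head difference: h(P-6) − h(P-11) = 450.47 − 448.15 = 2.32 m.
Hydraulic gradient: i = |Δh| / L = 2.32 / 1045 = 0.00222.
Flow is from higher to lower head: from P-6 toward P-11, i.e. toward the south-east.

i ≈ 0.00222; groundwater flows toward the south-east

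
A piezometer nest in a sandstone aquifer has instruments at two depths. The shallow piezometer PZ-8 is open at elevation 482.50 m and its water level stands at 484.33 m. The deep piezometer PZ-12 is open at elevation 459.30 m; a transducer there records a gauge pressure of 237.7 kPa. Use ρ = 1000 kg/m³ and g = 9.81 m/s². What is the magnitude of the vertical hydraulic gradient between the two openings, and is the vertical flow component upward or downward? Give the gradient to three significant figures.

|i_v| ≈ 0.0345; vertical flow is downward

Total head at PZ-8: h = 484.33 m (water level in the standpipe).
Pressure head at PZ-12: ψ = P/(ρg) = 237.7×1000 / (1000 × 9.81) = 24.23 m.
Total head at PZ-12: h = z + ψ = 459.30 + 24.23 = 483.53 m.
Δh = h(PZ-8) − h(PZ-12) = 484.33 − 483.53 = 0.80 m.
Vertical separation Δz = 482.50 − 459.30 = 23.20 m.
|i_v| = |Δh| / Δz = 0.80 / 23.20 = 0.0345.
Head is higher in the shallow piezometer, so vertical flow is downward (recharge condition).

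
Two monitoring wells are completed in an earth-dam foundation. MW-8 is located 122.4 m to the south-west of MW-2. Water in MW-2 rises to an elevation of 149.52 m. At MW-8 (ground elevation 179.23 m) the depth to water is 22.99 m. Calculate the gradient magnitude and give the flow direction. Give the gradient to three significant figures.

Total head at MW-2: h = 149.52 m (water level in the piezometer is the total head).
Total head at MW-8: h = 179.23 − 22.99 = 156.24 m.
Head difference: h(MW-2) − h(MW-8) = 149.52 − 156.24 = -6.72 m.
Hydraulic gradient: i = |Δh| / L = 6.72 / 122.4 = 0.0549.
Flow is from higher to lower head: from MW-8 toward MW-2, i.e. toward the north-east.

i ≈ 0.0549; groundwater flows toward the north-east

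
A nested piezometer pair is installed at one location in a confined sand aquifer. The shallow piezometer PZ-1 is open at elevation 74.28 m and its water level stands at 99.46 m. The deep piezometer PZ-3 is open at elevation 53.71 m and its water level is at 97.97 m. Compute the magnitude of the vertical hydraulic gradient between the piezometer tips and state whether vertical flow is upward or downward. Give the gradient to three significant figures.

Total head at PZ-1: h = 99.46 m (water level in the standpipe).
Total head at PZ-3: h = 97.97 m.
Δh = h(PZ-1) − h(PZ-3) = 99.46 − 97.97 = 1.49 m.
Vertical separation Δz = 74.28 − 53.71 = 20.57 m.
|i_v| = |Δh| / Δz = 1.49 / 20.57 = 0.0724.
Head is higher in the shallow piezometer, so vertical flow is downward (recharge condition).

|i_v| ≈ 0.0724; vertical flow is downward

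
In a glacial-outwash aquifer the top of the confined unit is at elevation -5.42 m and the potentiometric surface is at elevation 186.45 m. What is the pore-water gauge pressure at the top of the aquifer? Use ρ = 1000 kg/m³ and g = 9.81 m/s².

P ≈ 1880 kPa

Pressure head at the aquifer top: ψ = h − z = 186.45 − (-5.42) = 191.87 m.
P = ρgψ = 1000 × 9.81 × 191.87 = 1882245 Pa ≈ 1880 kPa.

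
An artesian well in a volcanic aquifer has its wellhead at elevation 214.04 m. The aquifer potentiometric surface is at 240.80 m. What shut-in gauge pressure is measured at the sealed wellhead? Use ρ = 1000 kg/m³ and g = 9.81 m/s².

Head above the cap: Δh = 240.80 − 214.04 = 26.76 m.
P = ρgΔh = 1000 × 9.81 × 26.76 = 262516 Pa ≈ 263 kPa.

P ≈ 263 kPa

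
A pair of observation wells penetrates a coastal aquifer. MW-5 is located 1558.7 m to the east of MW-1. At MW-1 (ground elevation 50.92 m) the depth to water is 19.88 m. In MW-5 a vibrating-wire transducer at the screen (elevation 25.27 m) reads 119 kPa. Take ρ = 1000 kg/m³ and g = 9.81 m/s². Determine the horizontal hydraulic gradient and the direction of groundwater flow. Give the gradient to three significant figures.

Total head at MW-1: h = 50.92 − 19.88 = 31.04 m.
Pressure head at MW-5: ψ = P/(ρg) = 119×1000 / (1000 × 9.81) = 12.13 m.
Total head at MW-5: h = z + ψ = 25.27 + 12.13 = 37.40 m.
Head difference: h(MW-1) − h(MW-5) = 31.04 − 37.40 = -6.36 m.
Hydraulic gradient: i = |Δh| / L = 6.36 / 1558.7 = 0.00408.
Flow is from higher to lower head: from MW-5 toward MW-1, i.e. toward the west.

i ≈ 0.00408; groundwater flows toward the west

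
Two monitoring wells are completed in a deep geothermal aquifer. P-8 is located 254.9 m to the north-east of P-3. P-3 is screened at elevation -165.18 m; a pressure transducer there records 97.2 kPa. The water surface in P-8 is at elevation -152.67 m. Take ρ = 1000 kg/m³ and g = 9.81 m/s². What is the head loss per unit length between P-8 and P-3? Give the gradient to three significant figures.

i ≈ 0.0102 m/m

Pressure head at P-3: ψ = P/(ρg) = 97.2×1000 / (1000 × 9.81) = 9.91 m.
Total head at P-3: h = z + ψ = -165.18 + 9.91 = -155.27 m.
Total head at P-8: h = -152.67 m (water level in the piezometer is the total head).
Head difference: h(P-3) − h(P-8) = -155.27 − (-152.67) = -2.60 m.
Hydraulic gradient: i = |Δh| / L = 2.60 / 254.9 = 0.0102.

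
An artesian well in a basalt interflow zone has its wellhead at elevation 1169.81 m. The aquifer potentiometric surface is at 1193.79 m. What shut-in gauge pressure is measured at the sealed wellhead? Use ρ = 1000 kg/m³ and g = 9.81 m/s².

Head above the cap: Δh = 1193.79 − 1169.81 = 23.98 m.
P = ρgΔh = 1000 × 9.81 × 23.98 = 235244 Pa ≈ 235 kPa.

P ≈ 235 kPa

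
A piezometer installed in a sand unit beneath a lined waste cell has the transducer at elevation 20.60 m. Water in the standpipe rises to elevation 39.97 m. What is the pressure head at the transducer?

ψ ≈ 19.37 m

Total head h = 39.97 m (the water-surface elevation in the piezometer).
Pressure head ψ = h − z = 39.97 − 20.60 = 19.37 m.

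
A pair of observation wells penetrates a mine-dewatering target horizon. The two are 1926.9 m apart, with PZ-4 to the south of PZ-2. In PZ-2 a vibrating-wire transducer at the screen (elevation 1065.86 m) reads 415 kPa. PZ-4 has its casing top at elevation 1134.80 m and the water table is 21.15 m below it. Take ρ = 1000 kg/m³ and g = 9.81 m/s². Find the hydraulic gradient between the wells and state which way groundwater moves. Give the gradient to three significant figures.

i ≈ 0.00285; groundwater flows toward the north

Pressure head at PZ-2: ψ = P/(ρg) = 415×1000 / (1000 × 9.81) = 42.30 m.
Total head at PZ-2: h = z + ψ = 1065.86 + 42.30 = 1108.16 m.
Total head at PZ-4: h = 1134.80 − 21.15 = 1113.65 m.
Head difference: h(PZ-2) − h(PZ-4) = 1108.16 − 1113.65 = -5.49 m.
Hydraulic gradient: i = |Δh| / L = 5.49 / 1926.9 = 0.00285.
Flow is from higher to lower head: from PZ-4 toward PZ-2, i.e. toward the north.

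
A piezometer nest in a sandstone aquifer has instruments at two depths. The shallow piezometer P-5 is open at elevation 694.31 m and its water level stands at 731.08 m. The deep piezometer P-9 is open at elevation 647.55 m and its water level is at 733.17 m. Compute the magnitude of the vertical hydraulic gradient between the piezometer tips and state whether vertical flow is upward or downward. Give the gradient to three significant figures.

Total head at P-5: h = 731.08 m (water level in the standpipe).
Total head at P-9: h = 733.17 m.
Δh = h(P-5) − h(P-9) = 731.08 − 733.17 = -2.09 m.
Vertical separation Δz = 694.31 − 647.55 = 46.76 m.
|i_v| = |Δh| / Δz = 2.09 / 46.76 = 0.0447.
Head is higher in the deep piezometer, so vertical flow is upward (discharge condition).

|i_v| ≈ 0.0447; vertical flow is upward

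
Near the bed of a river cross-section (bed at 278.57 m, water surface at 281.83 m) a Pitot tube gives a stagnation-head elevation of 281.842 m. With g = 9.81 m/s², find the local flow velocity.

Near the bed, under hydrostatic conditions, the piezometric head (z + ψ) equals the free-surface elevation, 281.83 m.
Velocity head = total − piezometric = 281.842 − 281.83 = 0.012 m.
v = √(2g·h_v) = √(2 × 9.81 × 0.012) = 0.485 m/s.

v ≈ 0.485 m/s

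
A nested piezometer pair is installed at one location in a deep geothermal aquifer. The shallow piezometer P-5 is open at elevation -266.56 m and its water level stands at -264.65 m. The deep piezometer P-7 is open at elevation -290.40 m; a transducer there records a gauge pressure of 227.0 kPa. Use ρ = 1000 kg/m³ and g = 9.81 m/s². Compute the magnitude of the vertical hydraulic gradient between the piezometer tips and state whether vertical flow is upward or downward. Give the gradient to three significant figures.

Total head at P-5: h = -264.65 m (water level in the standpipe).
Pressure head at P-7: ψ = P/(ρg) = 227.0×1000 / (1000 × 9.81) = 23.14 m.
Total head at P-7: h = z + ψ = -290.40 + 23.14 = -267.26 m.
Δh = h(P-5) − h(P-7) = -264.65 − (-267.26) = 2.61 m.
Vertical separation Δz = -266.56 − (-290.40) = 23.84 m.
|i_v| = |Δh| / Δz = 2.61 / 23.84 = 0.109.
Head is higher in the shallow piezometer, so vertical flow is downward (recharge condition).

|i_v| ≈ 0.109; vertical flow is downward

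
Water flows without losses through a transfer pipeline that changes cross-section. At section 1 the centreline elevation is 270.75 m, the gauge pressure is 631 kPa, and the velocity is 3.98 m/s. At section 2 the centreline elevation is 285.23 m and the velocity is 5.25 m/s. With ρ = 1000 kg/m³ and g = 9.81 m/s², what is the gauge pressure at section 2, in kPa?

P₂ ≈ 483 kPa

Pressure head at 1: ψ₁ = P₁/(ρg) = 631×1000 / (1000 × 9.81) = 64.32 m.
Velocity heads: v₁²/2g = 3.98²/19.62 = 0.807 m; v₂²/2g = 5.25²/19.62 = 1.405 m.
Total head H = z₁ + ψ₁ + v₁²/2g = 270.75 + 64.32 + 0.807 = 335.88 m.
ψ₂ = H − z₂ − v₂²/2g = 335.88 − 285.23 − 1.405 = 49.24 m.
P₂ = ρgψ₂ = 1000 × 9.81 × 49.24 ≈ 483 kPa.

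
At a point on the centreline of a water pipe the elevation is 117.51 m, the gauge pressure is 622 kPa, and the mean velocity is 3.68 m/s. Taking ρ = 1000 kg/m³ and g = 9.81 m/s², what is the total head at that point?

Pressure head ψ = P/(ρg) = 622×1000 / (1000 × 9.81) = 63.40 m.
Velocity head = v²/(2g) = 3.68² / (2 × 9.81) = 0.690 m.
h = z + ψ + v²/(2g) = 117.51 + 63.40 + 0.690 = 181.60 m.

h ≈ 181.60 m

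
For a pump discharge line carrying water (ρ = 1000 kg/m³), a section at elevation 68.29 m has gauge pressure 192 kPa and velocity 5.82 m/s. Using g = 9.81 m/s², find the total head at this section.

Pressure head ψ = P/(ρg) = 192×1000 / (1000 × 9.81) = 19.57 m.
Velocity head = v²/(2g) = 5.82² / (2 × 9.81) = 1.726 m.
h = z + ψ + v²/(2g) = 68.29 + 19.57 + 1.726 = 89.59 m.

h ≈ 89.59 m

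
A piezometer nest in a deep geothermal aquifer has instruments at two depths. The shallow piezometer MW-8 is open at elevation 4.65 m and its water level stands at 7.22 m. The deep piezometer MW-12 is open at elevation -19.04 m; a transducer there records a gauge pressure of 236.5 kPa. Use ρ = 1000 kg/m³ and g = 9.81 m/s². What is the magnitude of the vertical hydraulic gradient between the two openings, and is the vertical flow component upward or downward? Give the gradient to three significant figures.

Total head at MW-8: h = 7.22 m (water level in the standpipe).
Pressure head at MW-12: ψ = P/(ρg) = 236.5×1000 / (1000 × 9.81) = 24.11 m.
Total head at MW-12: h = z + ψ = -19.04 + 24.11 = 5.07 m.
Δh = h(MW-8) − h(MW-12) = 7.22 − 5.07 = 2.15 m.
Vertical separation Δz = 4.65 − (-19.04) = 23.69 m.
|i_v| = |Δh| / Δz = 2.15 / 23.69 = 0.0908.
Head is higher in the shallow piezometer, so vertical flow is downward (recharge condition).

|i_v| ≈ 0.0908; vertical flow is downward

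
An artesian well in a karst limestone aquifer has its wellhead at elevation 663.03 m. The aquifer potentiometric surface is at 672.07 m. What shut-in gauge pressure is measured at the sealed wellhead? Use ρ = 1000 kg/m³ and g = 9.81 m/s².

P ≈ 88.7 kPa

Head above the cap: Δh = 672.07 − 663.03 = 9.04 m.
P = ρgΔh = 1000 × 9.81 × 9.04 = 88682 Pa ≈ 88.7 kPa.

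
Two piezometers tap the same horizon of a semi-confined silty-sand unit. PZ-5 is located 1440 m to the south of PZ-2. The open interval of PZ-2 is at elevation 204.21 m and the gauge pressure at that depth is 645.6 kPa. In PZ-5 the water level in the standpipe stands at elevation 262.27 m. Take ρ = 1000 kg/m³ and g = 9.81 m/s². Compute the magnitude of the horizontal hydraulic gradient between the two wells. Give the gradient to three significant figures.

Pressure head at PZ-2: ψ = P/(ρg) = 645.6×1000 / (1000 × 9.81) = 65.81 m.
Total head at PZ-2: h = z + ψ = 204.21 + 65.81 = 270.02 m.
Total head at PZ-5: h = 262.27 m (water level in the piezometer is the total head).
Head difference: h(PZ-2) − h(PZ-5) = 270.02 − 262.27 = 7.75 m.
Hydraulic gradient: i = |Δh| / L = 7.75 / 1440 = 0.00538.

i ≈ 0.00538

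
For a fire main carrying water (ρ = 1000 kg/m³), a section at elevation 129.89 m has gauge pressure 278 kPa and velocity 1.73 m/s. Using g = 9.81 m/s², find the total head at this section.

Pressure head ψ = P/(ρg) = 278×1000 / (1000 × 9.81) = 28.34 m.
Velocity head = v²/(2g) = 1.73² / (2 × 9.81) = 0.153 m.
h = z + ψ + v²/(2g) = 129.89 + 28.34 + 0.153 = 158.38 m.

h ≈ 158.38 m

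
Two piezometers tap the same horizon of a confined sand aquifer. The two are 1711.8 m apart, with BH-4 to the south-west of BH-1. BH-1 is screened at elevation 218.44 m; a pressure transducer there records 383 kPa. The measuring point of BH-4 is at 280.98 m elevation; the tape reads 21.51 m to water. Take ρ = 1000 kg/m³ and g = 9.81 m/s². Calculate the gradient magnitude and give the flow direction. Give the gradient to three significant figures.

Pressure head at BH-1: ψ = P/(ρg) = 383×1000 / (1000 × 9.81) = 39.04 m.
Total head at BH-1: h = z + ψ = 218.44 + 39.04 = 257.48 m.
Total head at BH-4: h = 280.98 − 21.51 = 259.47 m.
Head difference: h(BH-1) − h(BH-4) = 257.48 − 259.47 = -1.99 m.
Hydraulic gradient: i = |Δh| / L = 1.99 / 1711.8 = 0.00116.
Flow is from higher to lower head: from BH-4 toward BH-1, i.e. toward the north-east.

i ≈ 0.00116; groundwater flows toward the north-east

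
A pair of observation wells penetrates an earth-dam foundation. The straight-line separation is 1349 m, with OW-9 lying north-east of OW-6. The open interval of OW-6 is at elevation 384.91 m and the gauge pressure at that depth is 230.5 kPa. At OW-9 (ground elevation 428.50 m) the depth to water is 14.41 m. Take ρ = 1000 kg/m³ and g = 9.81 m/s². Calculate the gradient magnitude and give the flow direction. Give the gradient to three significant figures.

Pressure head at OW-6: ψ = P/(ρg) = 230.5×1000 / (1000 × 9.81) = 23.50 m.
Total head at OW-6: h = z + ψ = 384.91 + 23.50 = 408.41 m.
Total head at OW-9: h = 428.50 − 14.41 = 414.09 m.
Head difference: h(OW-6) − h(OW-9) = 408.41 − 414.09 = -5.68 m.
Hydraulic gradient: i = |Δh| / L = 5.68 / 1349 = 0.00421.
Flow is from higher to lower head: from OW-9 toward OW-6, i.e. toward the south-west.

i ≈ 0.00421; groundwater flows toward the south-west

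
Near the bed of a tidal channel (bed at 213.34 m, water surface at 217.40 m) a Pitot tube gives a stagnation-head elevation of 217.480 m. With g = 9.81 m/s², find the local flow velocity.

v ≈ 1.25 m/s

Near the bed, under hydrostatic conditions, the piezometric head (z + ψ) equals the free-surface elevation, 217.40 m.
Velocity head = total − piezometric = 217.480 − 217.40 = 0.080 m.
v = √(2g·h_v) = √(2 × 9.81 × 0.080) = 1.25 m/s.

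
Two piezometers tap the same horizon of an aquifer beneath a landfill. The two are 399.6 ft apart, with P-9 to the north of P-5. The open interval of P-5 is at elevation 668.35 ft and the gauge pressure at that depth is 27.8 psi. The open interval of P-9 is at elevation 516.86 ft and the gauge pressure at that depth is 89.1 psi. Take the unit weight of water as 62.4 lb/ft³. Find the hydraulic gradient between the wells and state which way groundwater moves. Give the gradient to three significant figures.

i ≈ 0.0251; groundwater flows toward the north

Pressure head at P-5: ψ = 144·P/γ = 144 × 27.8 / 62.4 = 64.15 ft.
Total head at P-5: h = z + ψ = 668.35 + 64.15 = 732.50 ft.
Pressure head at P-9: ψ = 144·P/γ = 144 × 89.1 / 62.4 = 205.62 ft.
Total head at P-9: h = z + ψ = 516.86 + 205.62 = 722.48 ft.
Head difference: h(P-5) − h(P-9) = 732.50 − 722.48 = 10.02 ft.
Hydraulic gradient: i = |Δh| / L = 10.02 / 399.6 = 0.0251.
Flow is from higher to lower head: from P-5 toward P-9, i.e. toward the north.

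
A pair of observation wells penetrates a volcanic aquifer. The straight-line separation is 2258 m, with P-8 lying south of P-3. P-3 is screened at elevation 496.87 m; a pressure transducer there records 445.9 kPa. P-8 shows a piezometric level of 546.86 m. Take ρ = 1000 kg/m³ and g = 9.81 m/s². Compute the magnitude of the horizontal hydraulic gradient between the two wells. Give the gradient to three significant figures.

Pressure head at P-3: ψ = P/(ρg) = 445.9×1000 / (1000 × 9.81) = 45.45 m.
Total head at P-3: h = z + ψ = 496.87 + 45.45 = 542.32 m.
Total head at P-8: h = 546.86 m (water level in the piezometer is the total head).
Head difference: h(P-3) − h(P-8) = 542.32 − 546.86 = -4.54 m.
Hydraulic gradient: i = |Δh| / L = 4.54 / 2258 = 0.00201.

i ≈ 0.00201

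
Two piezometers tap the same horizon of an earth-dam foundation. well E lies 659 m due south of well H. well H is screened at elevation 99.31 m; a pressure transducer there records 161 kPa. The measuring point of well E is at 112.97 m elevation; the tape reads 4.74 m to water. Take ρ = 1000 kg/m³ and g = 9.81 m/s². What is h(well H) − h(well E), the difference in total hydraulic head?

Δh ≈ 7.49 m

Pressure head at well H: ψ = P/(ρg) = 161×1000 / (1000 × 9.81) = 16.41 m.
Total head at well H: h = z + ψ = 99.31 + 16.41 = 115.72 m.
Total head at well E: h = 112.97 − 4.74 = 108.23 m.
Head difference: h(well H) − h(well E) = 115.72 − 108.23 = 7.49 m.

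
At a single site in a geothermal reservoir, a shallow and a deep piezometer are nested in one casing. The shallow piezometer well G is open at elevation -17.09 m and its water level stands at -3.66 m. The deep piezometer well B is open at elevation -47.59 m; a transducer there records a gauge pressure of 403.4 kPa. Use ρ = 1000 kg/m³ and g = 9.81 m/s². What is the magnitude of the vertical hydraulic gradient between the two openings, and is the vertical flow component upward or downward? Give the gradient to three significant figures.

Total head at well G: h = -3.66 m (water level in the standpipe).
Pressure head at well B: ψ = P/(ρg) = 403.4×1000 / (1000 × 9.81) = 41.12 m.
Total head at well B: h = z + ψ = -47.59 + 41.12 = -6.47 m.
Δh = h(well G) − h(well B) = -3.66 − (-6.47) = 2.81 m.
Vertical separation Δz = -17.09 − (-47.59) = 30.50 m.
|i_v| = |Δh| / Δz = 2.81 / 30.50 = 0.0921.
Head is higher in the shallow piezometer, so vertical flow is downward (recharge condition).

|i_v| ≈ 0.0921; vertical flow is downward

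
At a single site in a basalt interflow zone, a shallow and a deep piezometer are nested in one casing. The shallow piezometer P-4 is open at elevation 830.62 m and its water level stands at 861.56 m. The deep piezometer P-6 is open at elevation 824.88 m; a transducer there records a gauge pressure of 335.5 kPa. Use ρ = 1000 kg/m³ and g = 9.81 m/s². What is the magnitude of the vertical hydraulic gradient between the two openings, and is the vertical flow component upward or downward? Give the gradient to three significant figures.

Total head at P-4: h = 861.56 m (water level in the standpipe).
Pressure head at P-6: ψ = P/(ρg) = 335.5×1000 / (1000 × 9.81) = 34.20 m.
Total head at P-6: h = z + ψ = 824.88 + 34.20 = 859.08 m.
Δh = h(P-4) − h(P-6) = 861.56 − 859.08 = 2.48 m.
Vertical separation Δz = 830.62 − 824.88 = 5.74 m.
|i_v| = |Δh| / Δz = 2.48 / 5.74 = 0.432.
Head is higher in the shallow piezometer, so vertical flow is downward (recharge condition).

|i_v| ≈ 0.432; vertical flow is downward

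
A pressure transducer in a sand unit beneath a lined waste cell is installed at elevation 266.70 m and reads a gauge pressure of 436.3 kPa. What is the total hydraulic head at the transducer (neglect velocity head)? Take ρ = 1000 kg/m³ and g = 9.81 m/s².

h ≈ 311.18 m

ψ = P/(ρg) = 436.3×1000 / (1000 × 9.81) = 44.48 m.
h = z + ψ = 266.70 + 44.48 = 311.18 m.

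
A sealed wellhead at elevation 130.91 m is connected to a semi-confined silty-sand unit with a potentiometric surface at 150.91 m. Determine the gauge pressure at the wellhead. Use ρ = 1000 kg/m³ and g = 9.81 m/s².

Head above the cap: Δh = 150.91 − 130.91 = 20.00 m.
P = ρgΔh = 1000 × 9.81 × 20.00 = 196200 Pa ≈ 196 kPa.

P ≈ 196 kPa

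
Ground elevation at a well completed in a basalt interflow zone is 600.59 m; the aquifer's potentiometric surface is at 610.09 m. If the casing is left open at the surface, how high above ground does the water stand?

Water rises to the potentiometric surface, so the rise above ground = 610.09 − 600.59 = 9.50 m.

≈ 9.50 m above ground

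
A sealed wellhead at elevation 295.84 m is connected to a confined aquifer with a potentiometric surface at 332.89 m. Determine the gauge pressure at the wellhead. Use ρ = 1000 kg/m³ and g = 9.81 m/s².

P ≈ 363 kPa

Head above the cap: Δh = 332.89 − 295.84 = 37.05 m.
P = ρgΔh = 1000 × 9.81 × 37.05 = 363460 Pa ≈ 363 kPa.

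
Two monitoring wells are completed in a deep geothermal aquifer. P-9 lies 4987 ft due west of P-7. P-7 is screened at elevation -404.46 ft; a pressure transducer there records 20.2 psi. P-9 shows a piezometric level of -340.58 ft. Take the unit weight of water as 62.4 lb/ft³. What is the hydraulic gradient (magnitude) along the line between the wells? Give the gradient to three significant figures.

i ≈ 0.00346

Pressure head at P-7: ψ = 144·P/γ = 144 × 20.2 / 62.4 = 46.62 ft.
Total head at P-7: h = z + ψ = -404.46 + 46.62 = -357.84 ft.
Total head at P-9: h = -340.58 ft (water level in the piezometer is the total head).
Head difference: h(P-7) − h(P-9) = -357.84 − (-340.58) = -17.26 ft.
Hydraulic gradient: i = |Δh| / L = 17.26 / 4987 = 0.00346.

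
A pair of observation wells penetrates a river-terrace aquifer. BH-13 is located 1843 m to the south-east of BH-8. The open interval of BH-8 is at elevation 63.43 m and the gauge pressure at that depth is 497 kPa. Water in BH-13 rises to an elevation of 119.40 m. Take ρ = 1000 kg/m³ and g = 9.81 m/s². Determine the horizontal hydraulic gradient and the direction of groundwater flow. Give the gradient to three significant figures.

i ≈ 0.00288; groundwater flows toward the north-west

Pressure head at BH-8: ψ = P/(ρg) = 497×1000 / (1000 × 9.81) = 50.66 m.
Total head at BH-8: h = z + ψ = 63.43 + 50.66 = 114.09 m.
Total head at BH-13: h = 119.40 m (water level in the piezometer is the total head).
Head difference: h(BH-8) − h(BH-13) = 114.09 − 119.40 = -5.31 m.
Hydraulic gradient: i = |Δh| / L = 5.31 / 1843 = 0.00288.
Flow is from higher to lower head: from BH-13 toward BH-8, i.e. toward the north-west.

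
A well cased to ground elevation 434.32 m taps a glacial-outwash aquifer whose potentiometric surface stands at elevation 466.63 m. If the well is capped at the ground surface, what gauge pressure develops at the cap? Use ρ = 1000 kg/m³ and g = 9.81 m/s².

P ≈ 317 kPa

Head above the cap: Δh = 466.63 − 434.32 = 32.31 m.
P = ρgΔh = 1000 × 9.81 × 32.31 = 316961 Pa ≈ 317 kPa.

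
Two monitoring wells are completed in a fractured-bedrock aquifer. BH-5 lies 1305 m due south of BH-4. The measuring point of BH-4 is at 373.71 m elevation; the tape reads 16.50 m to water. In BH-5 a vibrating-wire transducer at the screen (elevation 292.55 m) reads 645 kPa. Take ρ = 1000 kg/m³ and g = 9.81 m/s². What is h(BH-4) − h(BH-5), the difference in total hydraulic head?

Total head at BH-4: h = 373.71 − 16.50 = 357.21 m.
Pressure head at BH-5: ψ = P/(ρg) = 645×1000 / (1000 × 9.81) = 65.75 m.
Total head at BH-5: h = z + ψ = 292.55 + 65.75 = 358.30 m.
Head difference: h(BH-4) − h(BH-5) = 357.21 − 358.30 = -1.09 m.

Δh ≈ -1.09 m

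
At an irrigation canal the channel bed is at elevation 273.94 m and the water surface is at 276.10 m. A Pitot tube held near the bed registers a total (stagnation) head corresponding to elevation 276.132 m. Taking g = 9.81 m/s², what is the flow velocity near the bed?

v ≈ 0.792 m/s

Near the bed, under hydrostatic conditions, the piezometric head (z + ψ) equals the free-surface elevation, 276.10 m.
Velocity head = total − piezometric = 276.132 − 276.10 = 0.032 m.
v = √(2g·h_v) = √(2 × 9.81 × 0.032) = 0.792 m/s.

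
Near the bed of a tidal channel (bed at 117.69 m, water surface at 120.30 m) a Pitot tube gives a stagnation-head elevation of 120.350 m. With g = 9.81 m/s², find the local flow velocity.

v ≈ 0.990 m/s

Near the bed, under hydrostatic conditions, the piezometric head (z + ψ) equals the free-surface elevation, 120.30 m.
Velocity head = total − piezometric = 120.350 − 120.30 = 0.050 m.
v = √(2g·h_v) = √(2 × 9.81 × 0.050) = 0.990 m/s.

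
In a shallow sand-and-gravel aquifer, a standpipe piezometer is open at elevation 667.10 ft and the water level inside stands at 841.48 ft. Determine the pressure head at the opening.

Total head h = 841.48 ft (the water-surface elevation in the piezometer).
Pressure head ψ = h − z = 841.48 − 667.10 = 174.38 ft.

ψ ≈ 174.38 ft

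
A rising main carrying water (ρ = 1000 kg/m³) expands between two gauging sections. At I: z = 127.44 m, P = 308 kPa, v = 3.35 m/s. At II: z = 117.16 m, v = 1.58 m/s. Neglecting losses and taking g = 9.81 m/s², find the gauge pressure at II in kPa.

P₂ ≈ 413 kPa

Pressure head at I: ψ₁ = P₁/(ρg) = 308×1000 / (1000 × 9.81) = 31.40 m.
Velocity heads: v₁²/2g = 3.35²/19.62 = 0.572 m; v₂²/2g = 1.58²/19.62 = 0.127 m.
Total head H = z₁ + ψ₁ + v₁²/2g = 127.44 + 31.40 + 0.572 = 159.41 m.
ψ₂ = H − z₂ − v₂²/2g = 159.41 − 117.16 − 0.127 = 42.12 m.
P₂ = ρgψ₂ = 1000 × 9.81 × 42.12 ≈ 413 kPa.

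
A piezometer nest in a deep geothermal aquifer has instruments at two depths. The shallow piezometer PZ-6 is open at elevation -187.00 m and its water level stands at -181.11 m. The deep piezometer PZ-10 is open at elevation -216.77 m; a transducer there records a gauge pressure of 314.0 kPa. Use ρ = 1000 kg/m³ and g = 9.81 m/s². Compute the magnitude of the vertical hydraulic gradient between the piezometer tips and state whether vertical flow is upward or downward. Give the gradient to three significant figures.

|i_v| ≈ 0.123; vertical flow is downward

Total head at PZ-6: h = -181.11 m (water level in the standpipe).
Pressure head at PZ-10: ψ = P/(ρg) = 314.0×1000 / (1000 × 9.81) = 32.01 m.
Total head at PZ-10: h = z + ψ = -216.77 + 32.01 = -184.76 m.
Δh = h(PZ-6) − h(PZ-10) = -181.11 − (-184.76) = 3.65 m.
Vertical separation Δz = -187.00 − (-216.77) = 29.77 m.
|i_v| = |Δh| / Δz = 3.65 / 29.77 = 0.123.
Head is higher in the shallow piezometer, so vertical flow is downward (recharge condition).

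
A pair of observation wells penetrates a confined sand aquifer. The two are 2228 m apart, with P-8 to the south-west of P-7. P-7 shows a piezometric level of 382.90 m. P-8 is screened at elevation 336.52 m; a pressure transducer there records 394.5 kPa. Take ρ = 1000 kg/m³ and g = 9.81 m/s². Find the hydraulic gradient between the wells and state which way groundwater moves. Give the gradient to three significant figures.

Total head at P-7: h = 382.90 m (water level in the piezometer is the total head).
Pressure head at P-8: ψ = P/(ρg) = 394.5×1000 / (1000 × 9.81) = 40.21 m.
Total head at P-8: h = z + ψ = 336.52 + 40.21 = 376.73 m.
Head difference: h(P-7) − h(P-8) = 382.90 − 376.73 = 6.17 m.
Hydraulic gradient: i = |Δh| / L = 6.17 / 2228 = 0.00277.
Flow is from higher to lower head: from P-7 toward P-8, i.e. toward the south-west.

i ≈ 0.00277; groundwater flows toward the south-west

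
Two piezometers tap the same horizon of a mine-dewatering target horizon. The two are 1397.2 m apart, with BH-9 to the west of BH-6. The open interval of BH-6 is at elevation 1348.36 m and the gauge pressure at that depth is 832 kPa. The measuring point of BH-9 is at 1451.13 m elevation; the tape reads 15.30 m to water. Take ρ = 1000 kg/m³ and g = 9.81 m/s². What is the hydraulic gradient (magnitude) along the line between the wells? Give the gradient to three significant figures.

Pressure head at BH-6: ψ = P/(ρg) = 832×1000 / (1000 × 9.81) = 84.81 m.
Total head at BH-6: h = z + ψ = 1348.36 + 84.81 = 1433.17 m.
Total head at BH-9: h = 1451.13 − 15.30 = 1435.83 m.
Head difference: h(BH-6) − h(BH-9) = 1433.17 − 1435.83 = -2.66 m.
Hydraulic gradient: i = |Δh| / L = 2.66 / 1397.2 = 0.00190.

i ≈ 0.00190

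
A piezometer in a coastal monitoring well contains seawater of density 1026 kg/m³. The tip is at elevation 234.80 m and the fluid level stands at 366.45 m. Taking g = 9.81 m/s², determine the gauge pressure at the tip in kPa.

Pressure head ψ = h − z = 366.45 − 234.80 = 131.65 m.
P = ρgψ = 1026 × 9.81 × 131.65 = 1325065 Pa ≈ 1330 kPa.

P ≈ 1330 kPa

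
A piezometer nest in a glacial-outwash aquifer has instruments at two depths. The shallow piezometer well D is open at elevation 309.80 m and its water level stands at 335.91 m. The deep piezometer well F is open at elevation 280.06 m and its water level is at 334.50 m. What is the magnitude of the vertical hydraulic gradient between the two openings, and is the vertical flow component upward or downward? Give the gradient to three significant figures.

|i_v| ≈ 0.0474; vertical flow is downward

Total head at well D: h = 335.91 m (water level in the standpipe).
Total head at well F: h = 334.50 m.
Δh = h(well D) − h(well F) = 335.91 − 334.50 = 1.41 m.
Vertical separation Δz = 309.80 − 280.06 = 29.74 m.
|i_v| = |Δh| / Δz = 1.41 / 29.74 = 0.0474.
Head is higher in the shallow piezometer, so vertical flow is downward (recharge condition).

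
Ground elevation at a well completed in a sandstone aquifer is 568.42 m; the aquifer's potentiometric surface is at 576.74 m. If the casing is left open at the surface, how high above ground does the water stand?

≈ 8.32 m above ground

Water rises to the potentiometric surface, so the rise above ground = 576.74 − 568.42 = 8.32 m.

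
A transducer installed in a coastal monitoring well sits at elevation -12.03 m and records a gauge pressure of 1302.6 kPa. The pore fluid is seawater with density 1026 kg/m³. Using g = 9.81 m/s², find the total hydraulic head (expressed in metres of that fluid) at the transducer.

h ≈ 117.39 m

ψ = P/(ρg) = 1302.6×1000 / (1026 × 9.81) = 129.42 m.
h = z + ψ = -12.03 + 129.42 = 117.39 m.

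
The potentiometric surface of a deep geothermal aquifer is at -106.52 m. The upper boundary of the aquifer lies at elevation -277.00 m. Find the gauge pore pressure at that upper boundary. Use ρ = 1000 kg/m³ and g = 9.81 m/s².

Pressure head at the aquifer top: ψ = h − z = -106.52 − (-277.00) = 170.48 m.
P = ρgψ = 1000 × 9.81 × 170.48 = 1672409 Pa ≈ 1670 kPa.

P ≈ 1670 kPa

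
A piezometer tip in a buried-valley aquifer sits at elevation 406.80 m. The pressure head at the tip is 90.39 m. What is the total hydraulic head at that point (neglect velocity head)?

h = z + ψ = 406.80 + 90.39 = 497.19 m.

h ≈ 497.19 m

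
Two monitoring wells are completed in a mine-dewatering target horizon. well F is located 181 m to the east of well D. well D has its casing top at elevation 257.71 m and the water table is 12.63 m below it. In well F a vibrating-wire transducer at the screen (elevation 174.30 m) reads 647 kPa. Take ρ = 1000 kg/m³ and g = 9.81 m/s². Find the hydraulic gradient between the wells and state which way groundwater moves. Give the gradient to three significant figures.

i ≈ 0.0267; groundwater flows toward the east

Total head at well D: h = 257.71 − 12.63 = 245.08 m.
Pressure head at well F: ψ = P/(ρg) = 647×1000 / (1000 × 9.81) = 65.95 m.
Total head at well F: h = z + ψ = 174.30 + 65.95 = 240.25 m.
Head difference: h(well D) − h(well F) = 245.08 − 240.25 = 4.83 m.
Hydraulic gradient: i = |Δh| / L = 4.83 / 181 = 0.0267.
Flow is from higher to lower head: from well D toward well F, i.e. toward the east.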